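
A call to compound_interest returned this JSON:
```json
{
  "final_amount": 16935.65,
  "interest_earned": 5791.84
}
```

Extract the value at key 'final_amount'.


16935.65


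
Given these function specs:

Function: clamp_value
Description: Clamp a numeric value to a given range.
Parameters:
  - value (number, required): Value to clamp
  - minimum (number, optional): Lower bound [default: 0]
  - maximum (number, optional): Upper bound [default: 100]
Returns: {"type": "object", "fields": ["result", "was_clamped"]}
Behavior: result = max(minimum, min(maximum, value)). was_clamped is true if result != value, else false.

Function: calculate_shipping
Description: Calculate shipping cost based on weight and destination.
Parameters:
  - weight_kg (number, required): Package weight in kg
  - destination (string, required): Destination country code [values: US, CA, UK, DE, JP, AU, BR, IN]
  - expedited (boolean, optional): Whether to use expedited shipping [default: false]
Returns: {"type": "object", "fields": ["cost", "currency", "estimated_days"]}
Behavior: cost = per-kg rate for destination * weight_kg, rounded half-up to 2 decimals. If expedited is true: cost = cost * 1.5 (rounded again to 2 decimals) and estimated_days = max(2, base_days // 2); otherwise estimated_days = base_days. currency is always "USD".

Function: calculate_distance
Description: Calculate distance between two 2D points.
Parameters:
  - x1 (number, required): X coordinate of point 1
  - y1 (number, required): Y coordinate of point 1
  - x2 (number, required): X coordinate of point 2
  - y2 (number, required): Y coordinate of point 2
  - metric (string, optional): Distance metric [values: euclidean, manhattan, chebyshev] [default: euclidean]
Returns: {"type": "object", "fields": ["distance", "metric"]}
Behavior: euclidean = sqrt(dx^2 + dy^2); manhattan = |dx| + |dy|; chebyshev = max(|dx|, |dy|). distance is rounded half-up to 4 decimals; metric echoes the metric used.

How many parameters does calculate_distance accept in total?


Parameters of calculate_distance: x1 (required), y1 (required), x2 (required), y2 (required), metric (optional)
Total:
5


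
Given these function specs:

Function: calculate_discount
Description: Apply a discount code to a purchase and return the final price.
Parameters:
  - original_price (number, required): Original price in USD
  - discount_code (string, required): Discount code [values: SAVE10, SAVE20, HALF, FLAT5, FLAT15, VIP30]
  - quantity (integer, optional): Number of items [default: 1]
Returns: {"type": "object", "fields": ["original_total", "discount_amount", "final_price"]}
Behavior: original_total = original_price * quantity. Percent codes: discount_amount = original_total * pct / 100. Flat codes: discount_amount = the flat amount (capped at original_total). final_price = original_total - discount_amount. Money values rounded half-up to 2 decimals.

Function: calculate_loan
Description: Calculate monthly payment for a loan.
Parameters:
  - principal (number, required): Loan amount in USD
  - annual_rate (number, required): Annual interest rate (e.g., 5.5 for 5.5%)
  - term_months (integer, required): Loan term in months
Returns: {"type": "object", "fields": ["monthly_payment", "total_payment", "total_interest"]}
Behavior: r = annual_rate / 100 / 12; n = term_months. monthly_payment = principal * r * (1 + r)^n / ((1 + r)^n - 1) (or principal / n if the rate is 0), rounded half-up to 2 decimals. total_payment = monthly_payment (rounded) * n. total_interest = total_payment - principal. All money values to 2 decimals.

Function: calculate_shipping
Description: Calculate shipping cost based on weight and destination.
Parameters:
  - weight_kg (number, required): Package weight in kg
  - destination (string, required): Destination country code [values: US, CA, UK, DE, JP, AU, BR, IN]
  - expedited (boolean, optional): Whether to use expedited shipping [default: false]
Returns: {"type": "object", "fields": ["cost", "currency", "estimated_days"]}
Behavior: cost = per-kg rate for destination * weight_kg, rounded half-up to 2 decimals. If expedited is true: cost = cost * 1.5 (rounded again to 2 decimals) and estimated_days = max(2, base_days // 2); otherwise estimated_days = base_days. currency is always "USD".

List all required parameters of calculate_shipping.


Parameters of calculate_shipping and their required/optional flag:
  weight_kg: required
  destination: required
  expedited: optional
destination, weight_kg


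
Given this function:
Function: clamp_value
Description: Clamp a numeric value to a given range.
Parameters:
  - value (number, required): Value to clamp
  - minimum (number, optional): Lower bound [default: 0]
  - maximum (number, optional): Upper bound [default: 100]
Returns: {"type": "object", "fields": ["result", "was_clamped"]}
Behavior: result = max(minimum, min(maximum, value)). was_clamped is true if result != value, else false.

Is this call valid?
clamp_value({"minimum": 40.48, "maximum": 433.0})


Checking required parameters...
Missing required parameter: value
Invalid - missing required parameter 'value'


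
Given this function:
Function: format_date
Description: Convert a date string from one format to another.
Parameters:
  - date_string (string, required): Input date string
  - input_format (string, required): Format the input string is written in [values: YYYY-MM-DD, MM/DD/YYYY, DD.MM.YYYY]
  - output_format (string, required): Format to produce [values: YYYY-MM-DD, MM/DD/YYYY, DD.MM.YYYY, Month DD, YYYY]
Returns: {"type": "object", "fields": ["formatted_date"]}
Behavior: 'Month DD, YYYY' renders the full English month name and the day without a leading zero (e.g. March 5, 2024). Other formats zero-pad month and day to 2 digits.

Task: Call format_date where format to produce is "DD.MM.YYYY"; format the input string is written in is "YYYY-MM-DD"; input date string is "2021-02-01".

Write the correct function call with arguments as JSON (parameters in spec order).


Mapping each described value to its parameter name:
  'Format to produce' -> output_format = "DD.MM.YYYY"
  'Format the input string is written in' -> input_format = "YYYY-MM-DD"
  'Input date string' -> date_string = "2021-02-01"
format_date({"date_string": "2021-02-01", "input_format": "YYYY-MM-DD", "output_format": "DD.MM.YYYY"})


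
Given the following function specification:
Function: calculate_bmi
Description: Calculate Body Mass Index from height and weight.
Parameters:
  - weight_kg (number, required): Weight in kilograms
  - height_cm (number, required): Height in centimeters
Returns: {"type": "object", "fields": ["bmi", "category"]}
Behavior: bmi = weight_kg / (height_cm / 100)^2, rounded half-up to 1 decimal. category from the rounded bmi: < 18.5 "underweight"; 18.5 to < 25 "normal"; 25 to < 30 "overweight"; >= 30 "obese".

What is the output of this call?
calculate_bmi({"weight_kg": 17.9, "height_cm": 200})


height_m = 200 / 100 = 2
bmi = 17.9 / 2^2 = 17.9 / 4 = 4.475 -> 4.5
4.5 < 18.5 -> underweight
Output:
{"bmi": 4.5, "category": "underweight"}


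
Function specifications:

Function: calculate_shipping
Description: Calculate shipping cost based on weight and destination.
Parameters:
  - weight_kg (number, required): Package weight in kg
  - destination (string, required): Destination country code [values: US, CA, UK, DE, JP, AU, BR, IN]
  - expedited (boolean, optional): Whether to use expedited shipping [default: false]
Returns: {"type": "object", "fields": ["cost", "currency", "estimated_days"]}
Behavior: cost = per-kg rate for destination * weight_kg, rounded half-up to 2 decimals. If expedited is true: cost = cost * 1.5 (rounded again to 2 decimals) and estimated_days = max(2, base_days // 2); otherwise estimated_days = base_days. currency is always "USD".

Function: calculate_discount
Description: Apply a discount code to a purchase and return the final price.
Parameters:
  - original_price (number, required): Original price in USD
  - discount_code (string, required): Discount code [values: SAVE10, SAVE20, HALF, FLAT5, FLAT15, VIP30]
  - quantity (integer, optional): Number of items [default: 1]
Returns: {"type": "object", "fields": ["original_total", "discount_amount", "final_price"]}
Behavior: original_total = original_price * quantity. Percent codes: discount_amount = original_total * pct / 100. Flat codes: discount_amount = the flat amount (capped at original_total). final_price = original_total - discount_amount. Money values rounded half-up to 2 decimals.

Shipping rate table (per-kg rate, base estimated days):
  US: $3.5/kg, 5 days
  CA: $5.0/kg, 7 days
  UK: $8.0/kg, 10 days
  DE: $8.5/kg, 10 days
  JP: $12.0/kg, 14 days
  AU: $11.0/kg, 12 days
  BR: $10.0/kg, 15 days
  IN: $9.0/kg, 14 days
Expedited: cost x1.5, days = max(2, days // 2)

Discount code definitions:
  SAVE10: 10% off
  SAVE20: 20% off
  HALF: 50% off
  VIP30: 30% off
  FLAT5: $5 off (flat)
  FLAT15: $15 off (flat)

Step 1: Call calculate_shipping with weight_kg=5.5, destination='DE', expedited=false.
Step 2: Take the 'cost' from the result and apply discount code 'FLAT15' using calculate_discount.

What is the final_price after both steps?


Step 1: calculate_shipping(weight_kg=5.5, destination=DE, expedited=false)
  Rate for DE: $8.5/kg, base 10 days
  cost = 8.5 * 5.5 = 46.75 -> 46.75
  expedited not set/false: estimated_days = 10
  -> cost = 46.75 USD
Step 2: calculate_discount(original_price=46.75, discount_code=FLAT15, quantity=1)
  original_total = 46.75 * 1 = 46.75
  FLAT15 = $15 flat: discount_amount = min(15.00, 46.75) = 15.00
  final_price = 46.75 - 15.00 = 31.75
  -> final_price = 31.75
$31.75


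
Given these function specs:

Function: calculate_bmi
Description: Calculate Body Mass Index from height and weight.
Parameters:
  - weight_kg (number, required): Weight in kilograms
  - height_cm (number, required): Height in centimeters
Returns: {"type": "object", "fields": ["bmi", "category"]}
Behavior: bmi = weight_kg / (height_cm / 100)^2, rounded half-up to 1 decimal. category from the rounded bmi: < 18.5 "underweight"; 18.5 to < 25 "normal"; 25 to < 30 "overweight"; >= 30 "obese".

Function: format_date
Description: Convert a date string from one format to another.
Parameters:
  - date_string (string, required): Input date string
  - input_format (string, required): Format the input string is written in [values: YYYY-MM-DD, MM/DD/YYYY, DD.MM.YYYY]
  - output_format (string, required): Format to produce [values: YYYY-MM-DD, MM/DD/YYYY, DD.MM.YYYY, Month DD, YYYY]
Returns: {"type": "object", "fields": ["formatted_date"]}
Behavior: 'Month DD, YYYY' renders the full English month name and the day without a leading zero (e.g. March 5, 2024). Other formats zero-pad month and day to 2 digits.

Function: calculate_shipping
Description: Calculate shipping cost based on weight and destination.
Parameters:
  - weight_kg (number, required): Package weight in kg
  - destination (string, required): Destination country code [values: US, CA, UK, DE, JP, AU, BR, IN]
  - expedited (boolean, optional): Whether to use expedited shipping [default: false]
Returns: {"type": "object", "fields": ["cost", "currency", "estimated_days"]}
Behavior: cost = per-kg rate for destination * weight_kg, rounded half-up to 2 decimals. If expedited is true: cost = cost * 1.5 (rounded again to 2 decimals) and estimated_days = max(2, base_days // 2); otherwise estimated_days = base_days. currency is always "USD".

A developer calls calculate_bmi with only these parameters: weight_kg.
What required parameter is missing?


Required parameters: weight_kg, height_cm
Provided: weight_kg
Missing: height_cm
height_cm


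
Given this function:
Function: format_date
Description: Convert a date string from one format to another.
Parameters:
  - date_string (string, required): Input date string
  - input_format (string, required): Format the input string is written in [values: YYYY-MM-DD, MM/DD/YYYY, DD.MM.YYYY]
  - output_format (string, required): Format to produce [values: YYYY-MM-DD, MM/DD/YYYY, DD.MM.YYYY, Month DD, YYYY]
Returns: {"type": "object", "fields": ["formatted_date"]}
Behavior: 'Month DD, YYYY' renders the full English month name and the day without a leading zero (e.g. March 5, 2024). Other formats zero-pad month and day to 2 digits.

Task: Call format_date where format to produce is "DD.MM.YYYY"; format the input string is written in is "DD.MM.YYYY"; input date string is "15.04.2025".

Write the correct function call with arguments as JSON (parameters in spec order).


Mapping each described value to its parameter name:
  'Format to produce' -> output_format = "DD.MM.YYYY"
  'Format the input string is written in' -> input_format = "DD.MM.YYYY"
  'Input date string' -> date_string = "15.04.2025"
format_date({"date_string": "15.04.2025", "input_format": "DD.MM.YYYY", "output_format": "DD.MM.YYYY"})


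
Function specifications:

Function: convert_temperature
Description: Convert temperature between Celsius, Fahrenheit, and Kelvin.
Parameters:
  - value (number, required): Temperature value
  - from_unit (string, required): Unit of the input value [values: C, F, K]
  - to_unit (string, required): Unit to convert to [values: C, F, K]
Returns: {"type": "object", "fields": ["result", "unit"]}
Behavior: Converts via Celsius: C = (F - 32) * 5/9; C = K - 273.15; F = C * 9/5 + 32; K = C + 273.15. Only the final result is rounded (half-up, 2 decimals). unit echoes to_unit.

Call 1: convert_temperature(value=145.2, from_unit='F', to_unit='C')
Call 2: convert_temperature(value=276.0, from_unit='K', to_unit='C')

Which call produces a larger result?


Call 1:
  To C: (145.2 - 32) * 5/9 = 62.888889
  Target is C: 62.888889
  Round to 2 decimals: 62.89
  -> 62.89 C
Call 2:
  To C: 276 - 273.15 = 2.85
  Target is C: 2.85
  Round to 2 decimals: 2.85
  -> 2.85 C
Call 1 (62.89 C)


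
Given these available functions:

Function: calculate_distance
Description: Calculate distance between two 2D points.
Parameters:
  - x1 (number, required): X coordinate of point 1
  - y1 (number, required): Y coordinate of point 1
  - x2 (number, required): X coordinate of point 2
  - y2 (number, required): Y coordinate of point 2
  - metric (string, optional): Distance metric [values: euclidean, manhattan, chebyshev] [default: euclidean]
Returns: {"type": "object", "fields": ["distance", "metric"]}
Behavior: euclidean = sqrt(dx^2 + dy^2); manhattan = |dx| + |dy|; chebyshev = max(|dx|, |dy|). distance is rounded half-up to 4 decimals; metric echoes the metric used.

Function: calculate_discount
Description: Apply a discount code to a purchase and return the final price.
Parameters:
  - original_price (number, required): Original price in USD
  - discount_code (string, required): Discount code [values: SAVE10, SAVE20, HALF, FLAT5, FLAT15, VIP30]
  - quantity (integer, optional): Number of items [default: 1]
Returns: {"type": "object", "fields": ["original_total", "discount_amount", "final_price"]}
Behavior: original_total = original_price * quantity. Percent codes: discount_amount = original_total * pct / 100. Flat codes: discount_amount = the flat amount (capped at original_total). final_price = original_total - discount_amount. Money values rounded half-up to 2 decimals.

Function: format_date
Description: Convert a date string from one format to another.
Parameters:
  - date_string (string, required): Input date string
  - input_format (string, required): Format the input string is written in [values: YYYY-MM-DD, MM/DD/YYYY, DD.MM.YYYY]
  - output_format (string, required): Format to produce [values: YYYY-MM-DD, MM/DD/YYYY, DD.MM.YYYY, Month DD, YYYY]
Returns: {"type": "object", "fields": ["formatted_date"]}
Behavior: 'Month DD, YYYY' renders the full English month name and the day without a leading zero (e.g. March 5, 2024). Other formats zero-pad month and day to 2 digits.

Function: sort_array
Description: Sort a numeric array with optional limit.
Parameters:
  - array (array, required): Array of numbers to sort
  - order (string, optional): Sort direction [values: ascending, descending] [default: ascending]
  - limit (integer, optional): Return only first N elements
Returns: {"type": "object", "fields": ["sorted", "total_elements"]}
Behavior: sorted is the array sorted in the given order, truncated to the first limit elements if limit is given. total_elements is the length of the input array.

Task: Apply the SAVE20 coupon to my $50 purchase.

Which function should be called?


The task needs a function whose description is: Apply a discount code to a purchase and return the final price.
calculate_discount


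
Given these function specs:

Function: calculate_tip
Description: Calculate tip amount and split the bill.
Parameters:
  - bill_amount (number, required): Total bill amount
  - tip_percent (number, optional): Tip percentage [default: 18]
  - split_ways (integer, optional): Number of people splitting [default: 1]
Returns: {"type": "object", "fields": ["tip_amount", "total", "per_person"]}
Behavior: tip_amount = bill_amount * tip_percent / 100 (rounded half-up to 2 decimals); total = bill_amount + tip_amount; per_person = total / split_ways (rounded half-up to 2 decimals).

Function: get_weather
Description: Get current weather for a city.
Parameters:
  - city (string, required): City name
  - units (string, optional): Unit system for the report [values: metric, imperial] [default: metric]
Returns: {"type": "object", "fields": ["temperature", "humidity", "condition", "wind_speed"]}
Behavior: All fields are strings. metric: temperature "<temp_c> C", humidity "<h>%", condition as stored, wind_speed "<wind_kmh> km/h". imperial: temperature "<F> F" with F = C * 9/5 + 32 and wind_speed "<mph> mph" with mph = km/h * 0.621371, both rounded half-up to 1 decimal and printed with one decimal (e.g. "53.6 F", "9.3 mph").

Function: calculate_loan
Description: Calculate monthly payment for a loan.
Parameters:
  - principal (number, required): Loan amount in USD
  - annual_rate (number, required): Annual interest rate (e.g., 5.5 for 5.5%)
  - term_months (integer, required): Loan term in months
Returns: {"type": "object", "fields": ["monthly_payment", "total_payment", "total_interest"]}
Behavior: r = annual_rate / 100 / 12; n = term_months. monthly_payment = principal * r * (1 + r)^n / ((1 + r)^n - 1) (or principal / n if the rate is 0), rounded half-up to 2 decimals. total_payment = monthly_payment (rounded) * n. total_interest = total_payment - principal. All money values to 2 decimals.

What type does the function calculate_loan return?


The calculate_loan spec declares Returns: {"type": "object", "fields": ["monthly_payment", "total_payment", "total_interest"]}
Type:
object


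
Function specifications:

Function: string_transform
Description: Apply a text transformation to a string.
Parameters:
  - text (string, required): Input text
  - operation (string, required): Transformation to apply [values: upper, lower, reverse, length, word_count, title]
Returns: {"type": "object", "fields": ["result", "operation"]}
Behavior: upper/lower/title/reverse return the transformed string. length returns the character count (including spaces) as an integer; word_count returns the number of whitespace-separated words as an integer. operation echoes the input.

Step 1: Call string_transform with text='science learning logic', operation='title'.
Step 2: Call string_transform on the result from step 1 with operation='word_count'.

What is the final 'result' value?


Step 1: string_transform(text='science learning logic', operation='title')
  -> result = 'Science Learning Logic'
Step 2: string_transform(text='Science Learning Logic', operation='word_count')
  words: Science, Learning, Logic -> 3
  -> result = 3
3


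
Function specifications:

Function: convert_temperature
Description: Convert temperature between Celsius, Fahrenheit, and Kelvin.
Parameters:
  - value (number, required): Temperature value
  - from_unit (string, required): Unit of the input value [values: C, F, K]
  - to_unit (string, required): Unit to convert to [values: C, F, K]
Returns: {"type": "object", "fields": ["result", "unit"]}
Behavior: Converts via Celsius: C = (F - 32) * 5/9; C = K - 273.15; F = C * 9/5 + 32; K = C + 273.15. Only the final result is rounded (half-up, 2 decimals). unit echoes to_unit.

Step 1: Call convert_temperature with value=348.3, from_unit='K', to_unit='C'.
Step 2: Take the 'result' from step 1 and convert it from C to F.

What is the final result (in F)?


Step 1: convert_temperature(value=348.3, from_unit=K, to_unit=C)
  To C: 348.3 - 273.15 = 75.15
  Target is C: 75.15
  Round to 2 decimals: 75.15
  -> result = 75.15 C
Step 2: convert_temperature(value=75.15, from_unit=C, to_unit=F)
  Input already in C: 75.15
  To F: 75.15 * 9/5 + 32 = 167.27
  Round to 2 decimals: 167.27
  -> result = 167.27 F
167.27 F


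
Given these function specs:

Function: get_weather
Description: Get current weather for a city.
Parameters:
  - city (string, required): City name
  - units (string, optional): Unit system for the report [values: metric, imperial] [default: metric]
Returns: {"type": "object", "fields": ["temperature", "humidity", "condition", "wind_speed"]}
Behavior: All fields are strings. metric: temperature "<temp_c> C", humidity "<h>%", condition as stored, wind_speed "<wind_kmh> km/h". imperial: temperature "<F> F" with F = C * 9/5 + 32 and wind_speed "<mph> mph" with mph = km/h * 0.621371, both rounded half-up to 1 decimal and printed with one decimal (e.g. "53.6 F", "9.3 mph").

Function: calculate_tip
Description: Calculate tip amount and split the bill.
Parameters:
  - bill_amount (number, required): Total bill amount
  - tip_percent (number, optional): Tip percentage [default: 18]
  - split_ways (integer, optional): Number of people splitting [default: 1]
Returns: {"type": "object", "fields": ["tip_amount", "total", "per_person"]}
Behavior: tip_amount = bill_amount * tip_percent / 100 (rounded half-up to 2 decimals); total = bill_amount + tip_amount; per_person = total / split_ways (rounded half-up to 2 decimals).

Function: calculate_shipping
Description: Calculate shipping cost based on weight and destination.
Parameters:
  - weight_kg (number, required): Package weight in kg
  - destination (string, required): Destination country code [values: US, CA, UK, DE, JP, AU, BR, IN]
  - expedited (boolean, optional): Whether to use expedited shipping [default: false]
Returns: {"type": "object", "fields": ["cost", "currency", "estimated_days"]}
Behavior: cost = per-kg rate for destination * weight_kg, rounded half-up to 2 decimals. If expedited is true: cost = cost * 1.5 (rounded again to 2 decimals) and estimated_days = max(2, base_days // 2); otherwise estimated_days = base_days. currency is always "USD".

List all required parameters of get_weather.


Parameters of get_weather and their required/optional flag:
  city: required
  units: optional
city


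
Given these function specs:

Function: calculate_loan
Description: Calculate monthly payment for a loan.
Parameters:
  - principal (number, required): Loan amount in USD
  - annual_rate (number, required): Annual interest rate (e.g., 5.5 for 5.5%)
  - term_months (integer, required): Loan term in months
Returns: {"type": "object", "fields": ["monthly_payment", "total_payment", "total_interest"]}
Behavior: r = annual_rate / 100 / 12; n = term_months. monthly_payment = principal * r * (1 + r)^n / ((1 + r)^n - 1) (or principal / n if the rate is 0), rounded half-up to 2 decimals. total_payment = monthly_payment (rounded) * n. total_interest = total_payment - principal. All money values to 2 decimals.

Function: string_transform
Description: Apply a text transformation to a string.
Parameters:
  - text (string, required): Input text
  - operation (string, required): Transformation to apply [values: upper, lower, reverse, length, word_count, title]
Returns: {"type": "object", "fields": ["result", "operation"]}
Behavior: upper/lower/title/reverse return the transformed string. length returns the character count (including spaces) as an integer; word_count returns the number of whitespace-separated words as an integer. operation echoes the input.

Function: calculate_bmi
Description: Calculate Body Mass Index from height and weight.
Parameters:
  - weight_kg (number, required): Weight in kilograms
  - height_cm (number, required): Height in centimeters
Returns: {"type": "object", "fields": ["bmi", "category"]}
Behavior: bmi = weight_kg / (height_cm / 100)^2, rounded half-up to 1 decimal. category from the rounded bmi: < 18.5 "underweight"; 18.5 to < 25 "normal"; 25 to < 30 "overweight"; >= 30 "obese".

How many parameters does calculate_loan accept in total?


Parameters of calculate_loan: principal (required), annual_rate (required), term_months (required)
Total:
3


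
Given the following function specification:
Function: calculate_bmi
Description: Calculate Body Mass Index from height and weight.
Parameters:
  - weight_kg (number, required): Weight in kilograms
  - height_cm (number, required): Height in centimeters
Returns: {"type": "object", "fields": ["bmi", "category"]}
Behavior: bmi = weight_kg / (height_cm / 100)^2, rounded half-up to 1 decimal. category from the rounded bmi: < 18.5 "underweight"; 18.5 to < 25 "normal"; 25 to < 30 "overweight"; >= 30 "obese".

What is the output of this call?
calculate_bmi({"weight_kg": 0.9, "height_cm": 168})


height_m = 168 / 100 = 1.68
bmi = 0.9 / 1.68^2 = 0.9 / 2.8224 = 0.318878 -> 0.3
0.3 < 18.5 -> underweight
Output:
{"bmi": 0.3, "category": "underweight"}


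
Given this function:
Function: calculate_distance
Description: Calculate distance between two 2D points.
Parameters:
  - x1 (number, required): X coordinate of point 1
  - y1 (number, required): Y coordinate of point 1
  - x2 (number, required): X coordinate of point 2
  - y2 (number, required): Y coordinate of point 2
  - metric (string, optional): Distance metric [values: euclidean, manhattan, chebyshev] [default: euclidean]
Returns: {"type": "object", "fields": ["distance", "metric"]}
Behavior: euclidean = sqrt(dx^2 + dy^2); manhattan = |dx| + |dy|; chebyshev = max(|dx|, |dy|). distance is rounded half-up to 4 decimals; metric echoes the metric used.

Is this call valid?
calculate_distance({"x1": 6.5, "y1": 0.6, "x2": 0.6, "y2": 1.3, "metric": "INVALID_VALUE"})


Checking parameter values...
Parameter 'metric' has value 'INVALID_VALUE' not in allowed: euclidean, manhattan, chebyshev
Invalid - 'metric' must be one of euclidean, manhattan, chebyshev


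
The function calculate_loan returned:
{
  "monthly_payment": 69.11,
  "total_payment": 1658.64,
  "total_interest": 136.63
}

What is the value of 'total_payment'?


1658.64


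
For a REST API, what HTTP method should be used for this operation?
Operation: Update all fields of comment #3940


GET = read, POST = create, PUT = update/replace, DELETE = remove
This operation is an update/replace.
PUT


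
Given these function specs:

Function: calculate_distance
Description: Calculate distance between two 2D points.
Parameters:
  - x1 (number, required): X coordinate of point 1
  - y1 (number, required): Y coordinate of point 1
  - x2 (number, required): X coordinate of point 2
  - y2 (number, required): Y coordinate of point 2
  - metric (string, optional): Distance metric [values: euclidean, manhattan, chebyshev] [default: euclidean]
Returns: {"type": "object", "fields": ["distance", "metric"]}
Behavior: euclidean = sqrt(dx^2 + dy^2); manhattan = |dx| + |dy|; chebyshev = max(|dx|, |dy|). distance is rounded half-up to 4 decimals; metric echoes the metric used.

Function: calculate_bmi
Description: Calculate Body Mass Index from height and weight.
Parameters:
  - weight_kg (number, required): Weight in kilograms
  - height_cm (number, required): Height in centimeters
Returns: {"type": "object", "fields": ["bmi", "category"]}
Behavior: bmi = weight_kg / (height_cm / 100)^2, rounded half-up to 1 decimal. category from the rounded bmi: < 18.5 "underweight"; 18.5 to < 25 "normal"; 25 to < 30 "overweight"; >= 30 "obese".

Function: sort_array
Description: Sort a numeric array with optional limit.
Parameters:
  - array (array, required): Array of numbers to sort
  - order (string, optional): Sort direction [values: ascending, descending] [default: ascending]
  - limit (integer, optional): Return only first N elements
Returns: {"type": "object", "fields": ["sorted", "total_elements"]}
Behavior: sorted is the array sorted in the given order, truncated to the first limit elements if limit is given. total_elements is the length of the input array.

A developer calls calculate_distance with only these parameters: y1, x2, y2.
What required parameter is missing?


Required parameters: x1, y1, x2, y2
Provided: y1, x2, y2
Missing: x1
x1


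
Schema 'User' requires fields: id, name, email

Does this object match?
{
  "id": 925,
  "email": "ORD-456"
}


Checking required fields...
Missing: name
Invalid - missing required field 'name'


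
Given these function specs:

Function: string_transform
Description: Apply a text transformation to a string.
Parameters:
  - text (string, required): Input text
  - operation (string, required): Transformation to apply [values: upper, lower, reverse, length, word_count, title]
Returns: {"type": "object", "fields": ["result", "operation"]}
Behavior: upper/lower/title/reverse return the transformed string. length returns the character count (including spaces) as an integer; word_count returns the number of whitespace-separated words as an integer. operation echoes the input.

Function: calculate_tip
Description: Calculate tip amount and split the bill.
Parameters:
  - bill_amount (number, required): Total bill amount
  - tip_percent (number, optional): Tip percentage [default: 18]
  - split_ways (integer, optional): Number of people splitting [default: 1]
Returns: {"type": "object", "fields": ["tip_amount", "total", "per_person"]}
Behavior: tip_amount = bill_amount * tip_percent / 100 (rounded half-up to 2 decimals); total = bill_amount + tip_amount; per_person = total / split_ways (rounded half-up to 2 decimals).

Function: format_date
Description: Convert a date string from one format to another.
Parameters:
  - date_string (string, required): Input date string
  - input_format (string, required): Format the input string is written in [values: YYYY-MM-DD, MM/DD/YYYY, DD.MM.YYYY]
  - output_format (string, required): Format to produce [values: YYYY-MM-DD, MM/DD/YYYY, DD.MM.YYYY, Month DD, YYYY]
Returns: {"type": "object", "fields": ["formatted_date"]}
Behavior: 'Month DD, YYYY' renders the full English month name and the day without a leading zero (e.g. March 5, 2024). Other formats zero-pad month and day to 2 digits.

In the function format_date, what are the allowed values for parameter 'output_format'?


The format_date spec declares:
  - output_format (string, required): Format to produce [values: YYYY-MM-DD, MM/DD/YYYY, DD.MM.YYYY, Month DD, YYYY]
Allowed values:
YYYY-MM-DD, MM/DD/YYYY, DD.MM.YYYY, Month DD, YYYY


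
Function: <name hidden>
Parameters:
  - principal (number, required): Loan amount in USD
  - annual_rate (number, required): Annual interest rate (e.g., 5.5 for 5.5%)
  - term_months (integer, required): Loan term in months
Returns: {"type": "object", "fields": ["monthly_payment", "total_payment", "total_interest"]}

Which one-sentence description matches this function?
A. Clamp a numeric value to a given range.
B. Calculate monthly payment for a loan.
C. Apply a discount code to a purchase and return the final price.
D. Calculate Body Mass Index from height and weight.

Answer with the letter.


Parameters principal, annual_rate, term_months and return ["monthly_payment", "total_payment", "total_interest"] fit: Calculate monthly payment for a loan.
B


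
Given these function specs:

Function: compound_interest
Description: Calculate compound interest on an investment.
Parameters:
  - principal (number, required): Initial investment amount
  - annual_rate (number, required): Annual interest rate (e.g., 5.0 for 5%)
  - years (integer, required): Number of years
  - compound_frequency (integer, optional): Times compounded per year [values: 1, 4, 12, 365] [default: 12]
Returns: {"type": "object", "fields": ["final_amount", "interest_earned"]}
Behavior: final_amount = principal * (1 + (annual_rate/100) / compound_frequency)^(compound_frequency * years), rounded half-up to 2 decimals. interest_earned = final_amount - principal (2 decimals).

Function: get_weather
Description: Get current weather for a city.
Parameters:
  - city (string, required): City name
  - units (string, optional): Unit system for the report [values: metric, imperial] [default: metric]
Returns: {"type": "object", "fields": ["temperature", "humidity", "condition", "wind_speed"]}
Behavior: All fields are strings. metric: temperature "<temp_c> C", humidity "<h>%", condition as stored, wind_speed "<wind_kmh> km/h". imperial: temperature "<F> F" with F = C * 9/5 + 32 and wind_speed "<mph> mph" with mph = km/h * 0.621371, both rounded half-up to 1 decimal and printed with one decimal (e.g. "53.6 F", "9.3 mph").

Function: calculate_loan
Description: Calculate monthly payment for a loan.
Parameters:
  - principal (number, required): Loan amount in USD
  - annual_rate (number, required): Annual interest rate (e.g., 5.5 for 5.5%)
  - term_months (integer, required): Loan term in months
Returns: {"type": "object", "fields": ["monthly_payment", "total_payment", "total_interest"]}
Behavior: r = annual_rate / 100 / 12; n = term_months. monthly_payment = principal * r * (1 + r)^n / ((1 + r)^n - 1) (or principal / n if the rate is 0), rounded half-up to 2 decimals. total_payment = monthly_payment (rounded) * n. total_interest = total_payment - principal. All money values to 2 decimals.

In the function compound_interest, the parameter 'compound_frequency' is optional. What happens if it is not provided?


The compound_interest spec declares:
  - compound_frequency (integer, optional): Times compounded per year [values: 1, 4, 12, 365] [default: 12]
It defaults to 12


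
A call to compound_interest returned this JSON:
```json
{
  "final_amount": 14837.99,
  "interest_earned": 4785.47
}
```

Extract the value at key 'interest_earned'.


4785.47


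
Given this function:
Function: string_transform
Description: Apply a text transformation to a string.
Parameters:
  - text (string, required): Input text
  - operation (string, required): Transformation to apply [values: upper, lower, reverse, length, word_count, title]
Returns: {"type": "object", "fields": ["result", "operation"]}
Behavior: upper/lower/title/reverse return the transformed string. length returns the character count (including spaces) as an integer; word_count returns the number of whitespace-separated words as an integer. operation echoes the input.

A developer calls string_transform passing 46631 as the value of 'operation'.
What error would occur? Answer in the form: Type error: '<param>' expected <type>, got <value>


Spec: 'operation' is declared as string; 46631 is an integer.
Type error: 'operation' expected string, got 46631


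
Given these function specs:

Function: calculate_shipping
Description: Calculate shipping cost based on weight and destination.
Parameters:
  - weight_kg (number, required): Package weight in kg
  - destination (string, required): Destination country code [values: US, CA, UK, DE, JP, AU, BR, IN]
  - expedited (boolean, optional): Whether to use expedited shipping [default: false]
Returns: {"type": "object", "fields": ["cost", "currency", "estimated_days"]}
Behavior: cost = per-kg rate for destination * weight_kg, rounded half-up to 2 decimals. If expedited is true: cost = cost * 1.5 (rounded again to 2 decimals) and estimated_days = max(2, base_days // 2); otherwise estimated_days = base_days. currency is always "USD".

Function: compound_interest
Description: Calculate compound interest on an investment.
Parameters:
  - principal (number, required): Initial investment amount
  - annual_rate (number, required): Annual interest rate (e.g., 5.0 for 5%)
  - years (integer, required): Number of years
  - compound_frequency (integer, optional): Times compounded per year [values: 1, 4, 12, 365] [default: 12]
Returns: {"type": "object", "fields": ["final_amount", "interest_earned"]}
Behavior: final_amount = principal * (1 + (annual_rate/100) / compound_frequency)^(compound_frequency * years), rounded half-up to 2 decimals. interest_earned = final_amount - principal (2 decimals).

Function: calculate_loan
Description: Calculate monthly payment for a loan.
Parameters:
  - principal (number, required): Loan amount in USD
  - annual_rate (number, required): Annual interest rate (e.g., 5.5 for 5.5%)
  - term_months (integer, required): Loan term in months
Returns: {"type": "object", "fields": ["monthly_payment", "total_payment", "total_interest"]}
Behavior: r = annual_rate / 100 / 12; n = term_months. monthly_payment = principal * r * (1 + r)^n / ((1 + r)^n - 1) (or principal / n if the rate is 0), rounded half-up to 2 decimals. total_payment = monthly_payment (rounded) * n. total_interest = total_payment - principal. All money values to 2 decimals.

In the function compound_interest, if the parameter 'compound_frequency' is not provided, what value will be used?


The compound_interest spec declares:
  - compound_frequency (integer, optional): Times compounded per year [values: 1, 4, 12, 365] [default: 12]
Default:
12


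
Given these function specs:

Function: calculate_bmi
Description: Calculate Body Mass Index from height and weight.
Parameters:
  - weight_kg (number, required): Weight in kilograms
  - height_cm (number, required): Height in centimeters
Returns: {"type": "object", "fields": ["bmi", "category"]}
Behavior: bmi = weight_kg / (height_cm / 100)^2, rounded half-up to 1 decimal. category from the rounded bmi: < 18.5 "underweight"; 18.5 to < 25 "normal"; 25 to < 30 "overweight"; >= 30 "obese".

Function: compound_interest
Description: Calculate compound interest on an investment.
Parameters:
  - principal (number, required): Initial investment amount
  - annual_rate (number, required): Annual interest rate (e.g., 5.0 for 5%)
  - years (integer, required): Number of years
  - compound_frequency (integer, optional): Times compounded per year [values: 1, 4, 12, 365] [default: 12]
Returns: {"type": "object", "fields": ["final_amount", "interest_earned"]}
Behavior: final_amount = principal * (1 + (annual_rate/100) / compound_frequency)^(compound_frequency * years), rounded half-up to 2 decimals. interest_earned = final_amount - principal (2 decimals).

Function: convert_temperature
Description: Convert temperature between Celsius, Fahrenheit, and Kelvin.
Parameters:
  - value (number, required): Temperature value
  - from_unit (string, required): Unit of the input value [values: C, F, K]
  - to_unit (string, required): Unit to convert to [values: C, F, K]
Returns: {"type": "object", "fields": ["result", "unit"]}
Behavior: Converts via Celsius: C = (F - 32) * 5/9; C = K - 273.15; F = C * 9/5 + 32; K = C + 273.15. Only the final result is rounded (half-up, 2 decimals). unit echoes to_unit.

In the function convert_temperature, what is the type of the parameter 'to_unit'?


The convert_temperature spec declares:
  - to_unit (string, required): Unit to convert to [values: C, F, K]
Type:
string


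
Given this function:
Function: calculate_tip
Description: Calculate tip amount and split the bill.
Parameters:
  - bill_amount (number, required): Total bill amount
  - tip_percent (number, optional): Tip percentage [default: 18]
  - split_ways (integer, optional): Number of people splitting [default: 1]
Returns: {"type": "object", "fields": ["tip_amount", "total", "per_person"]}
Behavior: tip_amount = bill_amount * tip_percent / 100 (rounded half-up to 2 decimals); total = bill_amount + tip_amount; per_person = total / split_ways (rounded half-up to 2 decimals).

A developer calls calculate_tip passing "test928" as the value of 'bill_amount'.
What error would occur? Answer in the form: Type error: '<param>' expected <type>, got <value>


Spec: 'bill_amount' is declared as number; "test928" is a string.
Type error: 'bill_amount' expected number, got "test928"


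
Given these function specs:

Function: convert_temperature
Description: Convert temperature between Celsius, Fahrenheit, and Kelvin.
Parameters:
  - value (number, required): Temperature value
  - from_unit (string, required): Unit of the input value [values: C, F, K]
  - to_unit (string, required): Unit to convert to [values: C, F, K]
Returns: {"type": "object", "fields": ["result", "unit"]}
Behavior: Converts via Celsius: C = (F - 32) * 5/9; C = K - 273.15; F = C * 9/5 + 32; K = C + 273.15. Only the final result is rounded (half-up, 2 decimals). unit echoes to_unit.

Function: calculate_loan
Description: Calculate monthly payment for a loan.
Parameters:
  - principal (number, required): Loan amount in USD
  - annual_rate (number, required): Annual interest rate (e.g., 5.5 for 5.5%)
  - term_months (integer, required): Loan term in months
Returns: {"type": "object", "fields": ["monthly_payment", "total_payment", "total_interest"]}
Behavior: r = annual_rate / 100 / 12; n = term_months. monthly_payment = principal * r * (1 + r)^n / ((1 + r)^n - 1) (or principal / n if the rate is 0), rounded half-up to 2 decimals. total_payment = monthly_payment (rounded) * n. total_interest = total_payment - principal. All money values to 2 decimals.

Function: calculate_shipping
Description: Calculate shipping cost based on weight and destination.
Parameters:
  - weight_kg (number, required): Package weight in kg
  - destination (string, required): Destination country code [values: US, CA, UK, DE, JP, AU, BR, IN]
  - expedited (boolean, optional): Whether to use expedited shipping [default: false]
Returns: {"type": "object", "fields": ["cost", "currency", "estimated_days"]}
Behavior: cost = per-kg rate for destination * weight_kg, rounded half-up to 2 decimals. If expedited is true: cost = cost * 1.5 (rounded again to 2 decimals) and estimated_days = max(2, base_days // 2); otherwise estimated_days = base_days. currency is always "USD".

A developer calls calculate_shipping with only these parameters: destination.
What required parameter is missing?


Required parameters: weight_kg, destination
Provided: destination
Missing: weight_kg
weight_kg
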